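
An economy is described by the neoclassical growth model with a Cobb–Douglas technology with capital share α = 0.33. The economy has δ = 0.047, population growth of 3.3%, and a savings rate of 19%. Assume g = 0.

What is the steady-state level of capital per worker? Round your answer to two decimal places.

k* ≈ 3.64

In steady state, investment equals break-even investment: s·k^α = (n + δ)·k.
Rearranging, k^(1−α) = s / (n + δ).
k^0.67 = 0.19 / (0.033 + 0.047) = 0.19 / 0.080 = 2.3750
k* = 2.3750^(1/0.67) ≈ 3.6366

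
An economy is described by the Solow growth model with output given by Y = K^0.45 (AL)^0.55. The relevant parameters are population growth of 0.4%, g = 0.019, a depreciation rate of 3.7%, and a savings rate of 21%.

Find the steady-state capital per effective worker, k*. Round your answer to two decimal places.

k* ≈ 9.75

At the steady state, Δk = 0, so s·k^α = (n + g + δ)·k.
Rearranging, k^(1−α) = s / (n + g + δ).
k^0.55 = 0.21 / (0.004 + 0.019 + 0.037) = 0.21 / 0.060 = 3.5000
k* = 3.5000^(1/0.55) ≈ 9.7547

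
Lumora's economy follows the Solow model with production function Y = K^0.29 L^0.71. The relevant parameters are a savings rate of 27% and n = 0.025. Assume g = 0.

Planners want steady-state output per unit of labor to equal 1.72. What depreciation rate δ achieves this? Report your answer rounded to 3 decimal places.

In steady state, investment equals break-even investment: s·k^α = (n + δ)·k.
Since y* = [s/(n + δ)]^(α/(1−α)), we have s/(n + δ) = (y*)^((1−α)/α) = 1.72^2.4483 = 3.7726.
Therefore n + δ = s / 3.7726 = 0.27 / 3.7726 = 0.0716, so δ = 0.0716 − 0.025 = 0.0466.

δ ≈ 0.047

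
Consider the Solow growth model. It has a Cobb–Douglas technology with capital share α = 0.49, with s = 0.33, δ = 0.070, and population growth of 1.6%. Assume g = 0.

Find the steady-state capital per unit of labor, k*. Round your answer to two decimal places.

At the steady state, Δk = 0, so s·k^α = (n + δ)·k.
Rearranging, k^(1−α) = s / (n + δ).
k^0.51 = 0.33 / (0.016 + 0.070) = 0.33 / 0.086 = 3.8372
k* = 3.8372^(1/0.51) ≈ 13.9677

k* = 13.97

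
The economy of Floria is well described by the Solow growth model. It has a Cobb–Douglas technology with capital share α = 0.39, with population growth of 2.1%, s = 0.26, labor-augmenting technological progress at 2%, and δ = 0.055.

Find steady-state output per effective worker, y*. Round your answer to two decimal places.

Steady state requires s·f(k) = (n + g + δ)·k, i.e. s·k^α = (n + g + δ)·k.
Dividing both sides by k: k^(1−α) = s / (n + g + δ).
k^0.61 = 0.26 / (0.021 + 0.020 + 0.055) = 0.26 / 0.096 = 2.7083
k* = 2.7083^(1/0.61) ≈ 5.1208
y* = (k*)^α = 5.1208^0.39 ≈ 1.8908

y* ≈ 1.89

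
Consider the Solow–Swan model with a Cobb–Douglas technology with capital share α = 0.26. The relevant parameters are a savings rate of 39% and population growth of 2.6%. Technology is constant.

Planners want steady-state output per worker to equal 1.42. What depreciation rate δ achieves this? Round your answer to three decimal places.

In steady state, investment equals break-even investment: s·k^α = (n + δ)·k.
Since y* = [s/(n + δ)]^(α/(1−α)), we have s/(n + δ) = (y*)^((1−α)/α) = 1.42^2.8462 = 2.7130.
Therefore n + δ = s / 2.7130 = 0.39 / 2.7130 = 0.1438, so δ = 0.1438 − 0.026 = 0.1178.

δ ≈ 0.118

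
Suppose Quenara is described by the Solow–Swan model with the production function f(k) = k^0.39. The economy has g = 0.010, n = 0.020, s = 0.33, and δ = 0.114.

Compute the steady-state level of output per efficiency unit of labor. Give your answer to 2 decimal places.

At the steady state, Δk = 0, so s·k^α = (n + g + δ)·k.
Rearranging, k^(1−α) = s / (n + g + δ).
k^0.61 = 0.33 / (0.020 + 0.010 + 0.114) = 0.33 / 0.144 = 2.2917
k* = 2.2917^(1/0.61) ≈ 3.8942
y* = (k*)^α = 3.8942^0.39 ≈ 1.6993

y* = 1.70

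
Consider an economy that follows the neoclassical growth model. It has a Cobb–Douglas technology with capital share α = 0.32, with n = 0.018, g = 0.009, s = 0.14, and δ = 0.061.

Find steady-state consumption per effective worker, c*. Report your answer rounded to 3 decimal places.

At the steady state, Δk = 0, so s·k^α = (n + g + δ)·k.
Rearranging, k^(1−α) = s / (n + g + δ).
k^0.68 = 0.14 / (0.018 + 0.009 + 0.061) = 0.14 / 0.088 = 1.5909
k* = 1.5909^(1/0.68) ≈ 1.9794
y* = (k*)^α = 1.9794^0.32 ≈ 1.2442
c* = (1 − s)·y* = (1 − 0.14) × 1.2442 ≈ 1.0700

c* = 1.070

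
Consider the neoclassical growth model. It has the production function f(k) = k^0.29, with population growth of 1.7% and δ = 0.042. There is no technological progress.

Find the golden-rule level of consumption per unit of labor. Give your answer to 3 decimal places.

At the golden rule, f'(k) = n + δ, so α·k^(α−1) = n + δ and k_gold = (α/(n + δ))^(1/(1−α)).
k_gold = (0.29/0.059)^(1/0.71) = 4.9153^1.4085 ≈ 9.4199
c_gold = f(k_gold) − (n + δ)·k_gold = 1.9163 − 0.059×9.4199 ≈ 1.3605

c_gold ≈ 1.361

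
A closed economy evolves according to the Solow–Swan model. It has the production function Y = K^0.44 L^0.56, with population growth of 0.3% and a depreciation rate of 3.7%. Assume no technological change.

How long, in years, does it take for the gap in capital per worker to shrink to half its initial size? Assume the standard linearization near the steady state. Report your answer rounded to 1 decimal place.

Near the steady state the convergence rate is λ = (1 − α)(n + δ).
λ = (1 − 0.44) × 0.040 = 0.56 × 0.040 = 0.0224
Half-life = ln 2 / λ = 0.6931 / 0.0224 ≈ 30.94 years

t_½ ≈ 30.9 years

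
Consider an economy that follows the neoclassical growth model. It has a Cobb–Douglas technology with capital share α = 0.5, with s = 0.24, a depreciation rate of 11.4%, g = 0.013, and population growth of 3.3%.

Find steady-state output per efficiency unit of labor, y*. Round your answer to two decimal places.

In steady state, investment equals break-even investment: s·k^α = (n + g + δ)·k.
Rearranging, k^(1−α) = s / (n + g + δ).
k^0.5 = 0.24 / (0.033 + 0.013 + 0.114) = 0.24 / 0.160 = 1.5000
k* = 1.5000^(1/0.5) ≈ 2.2500
y* = (k*)^α = 2.2500^0.5 ≈ 1.5000

y* = 1.50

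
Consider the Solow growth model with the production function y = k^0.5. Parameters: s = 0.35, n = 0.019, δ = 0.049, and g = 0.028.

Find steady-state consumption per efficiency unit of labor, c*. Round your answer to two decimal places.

c* ≈ 2.37

In steady state, investment equals break-even investment: s·k^α = (n + g + δ)·k.
Dividing both sides by k: k^(1−α) = s / (n + g + δ).
k^0.5 = 0.35 / (0.019 + 0.028 + 0.049) = 0.35 / 0.096 = 3.6458
k* = 3.6458^(1/0.5) ≈ 13.2919
y* = (k*)^α = 13.2919^0.5 ≈ 3.6458
c* = (1 − s)·y* = (1 − 0.35) × 3.6458 ≈ 2.3698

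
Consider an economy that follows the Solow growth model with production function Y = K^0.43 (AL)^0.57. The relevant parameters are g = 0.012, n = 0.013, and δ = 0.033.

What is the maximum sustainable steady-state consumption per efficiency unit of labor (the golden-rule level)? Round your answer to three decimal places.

c_gold ≈ 2.584

At the golden rule, f'(k) = n + g + δ, so α·k^(α−1) = n + g + δ and k_gold = (α/(n + g + δ))^(1/(1−α)).
k_gold = (0.43/0.058)^(1/0.57) = 7.4138^1.7544 ≈ 33.6047
c_gold = f(k_gold) − (n + g + δ)·k_gold = 4.5326 − 0.058×33.6047 ≈ 2.5835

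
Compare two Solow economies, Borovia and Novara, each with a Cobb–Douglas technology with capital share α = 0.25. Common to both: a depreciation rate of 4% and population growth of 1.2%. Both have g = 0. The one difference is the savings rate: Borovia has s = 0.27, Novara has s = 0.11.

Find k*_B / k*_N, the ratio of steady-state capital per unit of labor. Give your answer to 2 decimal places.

Steady-state k* = [s/(n + δ)]^(1/(1−α)), so the ratio is [ (s_B/(n + δ)_B) / (s_N/(n + δ)_N) ]^1.3333.
s_B/(n + δ)_B = 0.27/0.052 = 5.1923; s_N/(n + δ)_N = 0.11/0.052 = 2.1154.
Ratio = (5.1923/2.1154)^1.3333 = 2.4545^1.3333 ≈ 3.3108

k*_B / k*_N ≈ 3.31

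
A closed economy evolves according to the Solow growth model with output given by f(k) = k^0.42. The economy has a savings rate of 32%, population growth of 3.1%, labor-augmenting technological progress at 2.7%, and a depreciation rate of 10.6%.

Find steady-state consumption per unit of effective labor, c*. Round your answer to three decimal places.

c* ≈ 1.103

Steady state requires s·f(k) = (n + g + δ)·k, i.e. s·k^α = (n + g + δ)·k.
Rearranging, k^(1−α) = s / (n + g + δ).
k^0.58 = 0.32 / (0.031 + 0.027 + 0.106) = 0.32 / 0.164 = 1.9512
k* = 1.9512^(1/0.58) ≈ 3.1661
y* = (k*)^α = 3.1661^0.42 ≈ 1.6226
c* = (1 − s)·y* = (1 − 0.32) × 1.6226 ≈ 1.1034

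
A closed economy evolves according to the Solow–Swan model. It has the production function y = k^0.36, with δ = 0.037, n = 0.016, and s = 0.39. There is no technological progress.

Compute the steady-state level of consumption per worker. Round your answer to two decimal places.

c* ≈ 1.87

In steady state, investment equals break-even investment: s·k^α = (n + δ)·k.
Rearranging, k^(1−α) = s / (n + δ).
k^0.64 = 0.39 / (0.016 + 0.037) = 0.39 / 0.053 = 7.3585
k* = 7.3585^(1/0.64) ≈ 22.6130
y* = (k*)^α = 22.6130^0.36 ≈ 3.0730
c* = (1 − s)·y* = (1 − 0.39) × 3.0730 ≈ 1.8745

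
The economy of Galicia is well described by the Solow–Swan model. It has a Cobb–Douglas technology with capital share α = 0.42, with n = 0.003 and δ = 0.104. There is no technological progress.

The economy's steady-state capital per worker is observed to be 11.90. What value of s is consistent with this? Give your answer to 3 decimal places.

s ≈ 0.450

At the steady state, Δk = 0, so s·k^α = (n + δ)·k.
So s / (n + δ) = (k*)^(1−α) = 11.90^0.58 = 4.2055.
Therefore s = 4.2055 × (n + δ) = 4.2055 × 0.107 = 0.4500.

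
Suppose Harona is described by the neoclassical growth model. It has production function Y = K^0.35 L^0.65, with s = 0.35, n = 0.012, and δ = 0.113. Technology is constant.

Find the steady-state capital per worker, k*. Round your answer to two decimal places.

k* ≈ 4.87

In steady state, investment equals break-even investment: s·k^α = (n + δ)·k.
Dividing both sides by k: k^(1−α) = s / (n + δ).
k^0.65 = 0.35 / (0.012 + 0.113) = 0.35 / 0.125 = 2.8000
k* = 2.8000^(1/0.65) ≈ 4.8746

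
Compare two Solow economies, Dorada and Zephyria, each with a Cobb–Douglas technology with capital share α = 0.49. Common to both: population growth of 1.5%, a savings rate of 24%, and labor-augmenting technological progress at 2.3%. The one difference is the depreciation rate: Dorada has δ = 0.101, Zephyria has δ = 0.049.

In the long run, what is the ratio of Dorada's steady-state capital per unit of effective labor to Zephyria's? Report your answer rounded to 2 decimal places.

Steady-state k* = [s/(n + g + δ)]^(1/(1−α)), so the ratio is [ (s_D/(n + g + δ)_D) / (s_Z/(n + g + δ)_Z) ]^1.9608.
s_D/(n + g + δ)_D = 0.24/0.139 = 1.7266; s_Z/(n + g + δ)_Z = 0.24/0.087 = 2.7586.
Ratio = (1.7266/2.7586)^1.9608 = 0.6259^1.9608 ≈ 0.3990

ratio ≈ 0.40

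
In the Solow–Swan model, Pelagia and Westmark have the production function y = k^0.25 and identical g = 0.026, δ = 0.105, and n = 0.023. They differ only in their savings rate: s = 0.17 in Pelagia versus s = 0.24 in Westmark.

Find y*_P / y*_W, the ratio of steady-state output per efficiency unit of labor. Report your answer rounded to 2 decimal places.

Steady-state y* = [s/(n + g + δ)]^(α/(1−α)), so the ratio is [ (s_P/(n + g + δ)_P) / (s_W/(n + g + δ)_W) ]^0.3333.
s_P/(n + g + δ)_P = 0.17/0.154 = 1.1039; s_W/(n + g + δ)_W = 0.24/0.154 = 1.5584.
Ratio = (1.1039/1.5584)^0.3333 = 0.7084^0.3333 ≈ 0.8915

y*_P / y*_W ≈ 0.89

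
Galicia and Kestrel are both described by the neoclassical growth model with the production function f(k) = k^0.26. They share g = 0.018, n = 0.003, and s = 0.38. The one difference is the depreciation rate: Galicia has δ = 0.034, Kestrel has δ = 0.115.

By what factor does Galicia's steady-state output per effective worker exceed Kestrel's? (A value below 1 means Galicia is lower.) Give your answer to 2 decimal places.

Steady-state y* = [s/(n + g + δ)]^(α/(1−α)), so the ratio is [ (s_G/(n + g + δ)_G) / (s_K/(n + g + δ)_K) ]^0.3514.
s_G/(n + g + δ)_G = 0.38/0.055 = 6.9091; s_K/(n + g + δ)_K = 0.38/0.136 = 2.7941.
Ratio = (6.9091/2.7941)^0.3514 = 2.4727^0.3514 ≈ 1.3745

y*_G / y*_K ≈ 1.37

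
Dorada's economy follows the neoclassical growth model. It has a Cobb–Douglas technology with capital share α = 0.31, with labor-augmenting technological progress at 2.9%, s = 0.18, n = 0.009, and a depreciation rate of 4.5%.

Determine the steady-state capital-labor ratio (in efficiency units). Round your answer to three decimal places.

Steady state requires s·f(k) = (n + g + δ)·k, i.e. s·k^α = (n + g + δ)·k.
Rearranging, k^(1−α) = s / (n + g + δ).
k^0.69 = 0.18 / (0.009 + 0.029 + 0.045) = 0.18 / 0.083 = 2.1687
k* = 2.1687^(1/0.69) ≈ 3.0708

k* = 3.071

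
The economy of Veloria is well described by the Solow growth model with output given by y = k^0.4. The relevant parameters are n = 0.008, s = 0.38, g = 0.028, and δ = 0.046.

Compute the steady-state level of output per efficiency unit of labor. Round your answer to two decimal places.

y* = 2.78

Steady state requires s·f(k) = (n + g + δ)·k, i.e. s·k^α = (n + g + δ)·k.
Rearranging, k^(1−α) = s / (n + g + δ).
k^0.6 = 0.38 / (0.008 + 0.028 + 0.046) = 0.38 / 0.082 = 4.6341
k* = 4.6341^(1/0.6) ≈ 12.8808
y* = (k*)^α = 12.8808^0.4 ≈ 2.7796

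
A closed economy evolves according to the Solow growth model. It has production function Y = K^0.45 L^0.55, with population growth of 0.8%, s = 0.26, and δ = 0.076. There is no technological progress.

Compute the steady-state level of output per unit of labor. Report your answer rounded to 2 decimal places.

y* = 2.52

At the steady state, Δk = 0, so s·k^α = (n + δ)·k.
Dividing both sides by k: k^(1−α) = s / (n + δ).
k^0.55 = 0.26 / (0.008 + 0.076) = 0.26 / 0.084 = 3.0952
k* = 3.0952^(1/0.55) ≈ 7.8012
y* = (k*)^α = 7.8012^0.45 ≈ 2.5204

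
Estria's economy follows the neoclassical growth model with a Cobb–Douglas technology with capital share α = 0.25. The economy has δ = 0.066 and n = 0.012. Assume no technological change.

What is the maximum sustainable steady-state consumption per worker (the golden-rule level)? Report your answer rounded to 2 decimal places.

c_gold ≈ 1.11

At the golden rule, f'(k) = n + δ, so α·k^(α−1) = n + δ and k_gold = (α/(n + δ))^(1/(1−α)).
k_gold = (0.25/0.078)^(1/0.75) = 3.2051^1.3333 ≈ 4.7254
c_gold = f(k_gold) − (n + δ)·k_gold = 1.4744 − 0.078×4.7254 ≈ 1.1058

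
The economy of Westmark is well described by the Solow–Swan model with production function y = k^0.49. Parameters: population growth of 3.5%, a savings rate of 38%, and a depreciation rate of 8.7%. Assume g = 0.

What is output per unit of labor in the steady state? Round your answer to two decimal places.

At the steady state, Δk = 0, so s·k^α = (n + δ)·k.
Dividing both sides by k: k^(1−α) = s / (n + δ).
k^0.51 = 0.38 / (0.035 + 0.087) = 0.38 / 0.122 = 3.1148
k* = 3.1148^(1/0.51) ≈ 9.2792
y* = (k*)^α = 9.2792^0.49 ≈ 2.9791

y* ≈ 2.98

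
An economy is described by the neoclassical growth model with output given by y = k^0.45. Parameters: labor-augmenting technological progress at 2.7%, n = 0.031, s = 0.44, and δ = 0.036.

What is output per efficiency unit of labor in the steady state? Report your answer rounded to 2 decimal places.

At the steady state, Δk = 0, so s·k^α = (n + g + δ)·k.
Dividing both sides by k: k^(1−α) = s / (n + g + δ).
k^0.55 = 0.44 / (0.031 + 0.027 + 0.036) = 0.44 / 0.094 = 4.6809
k* = 4.6809^(1/0.55) ≈ 16.5493
y* = (k*)^α = 16.5493^0.45 ≈ 3.5355

y* = 3.54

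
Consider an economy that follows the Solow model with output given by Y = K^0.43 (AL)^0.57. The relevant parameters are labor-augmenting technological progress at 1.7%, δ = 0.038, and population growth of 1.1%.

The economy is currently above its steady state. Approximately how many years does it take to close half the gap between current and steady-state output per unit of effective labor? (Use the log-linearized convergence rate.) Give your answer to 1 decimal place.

half-life ≈ 18.4 years

Near the steady state the convergence rate is λ = (1 − α)(n + g + δ).
λ = (1 − 0.43) × 0.066 = 0.57 × 0.066 = 0.03762
Half-life = ln 2 / λ = 0.6931 / 0.03762 ≈ 18.42 years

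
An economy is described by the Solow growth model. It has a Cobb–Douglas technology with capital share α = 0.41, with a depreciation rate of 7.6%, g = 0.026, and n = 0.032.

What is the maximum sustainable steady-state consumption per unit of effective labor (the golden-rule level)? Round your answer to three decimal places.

At the golden rule, f'(k) = n + g + δ, so α·k^(α−1) = n + g + δ and k_gold = (α/(n + g + δ))^(1/(1−α)).
k_gold = (0.41/0.134)^(1/0.59) = 3.0597^1.6949 ≈ 6.6554
c_gold = f(k_gold) − (n + g + δ)·k_gold = 2.1752 − 0.134×6.6554 ≈ 1.2834

c_gold ≈ 1.283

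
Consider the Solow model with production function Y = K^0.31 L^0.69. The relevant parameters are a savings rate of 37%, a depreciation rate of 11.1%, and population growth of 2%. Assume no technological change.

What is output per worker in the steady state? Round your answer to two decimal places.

In steady state, investment equals break-even investment: s·k^α = (n + δ)·k.
Dividing both sides by k: k^(1−α) = s / (n + δ).
k^0.69 = 0.37 / (0.020 + 0.111) = 0.37 / 0.131 = 2.8244
k* = 2.8244^(1/0.69) ≈ 4.5031
y* = (k*)^α = 4.5031^0.31 ≈ 1.5944

y* = 1.59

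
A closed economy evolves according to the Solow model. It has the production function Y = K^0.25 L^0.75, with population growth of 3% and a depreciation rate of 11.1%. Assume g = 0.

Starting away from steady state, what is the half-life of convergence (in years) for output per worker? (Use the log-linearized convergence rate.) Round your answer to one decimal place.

Near the steady state the convergence rate is λ = (1 − α)(n + δ).
λ = (1 − 0.25) × 0.141 = 0.75 × 0.141 = 0.10575
Half-life = ln 2 / λ = 0.6931 / 0.10575 ≈ 6.55 years

t_½ ≈ 6.6 years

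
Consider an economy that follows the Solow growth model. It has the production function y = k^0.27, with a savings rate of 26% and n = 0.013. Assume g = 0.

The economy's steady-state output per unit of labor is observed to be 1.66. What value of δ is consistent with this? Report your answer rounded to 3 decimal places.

δ ≈ 0.053

In steady state, investment equals break-even investment: s·k^α = (n + δ)·k.
Since y* = [s/(n + δ)]^(α/(1−α)), we have s/(n + δ) = (y*)^((1−α)/α) = 1.66^2.7037 = 3.9365.
Therefore n + δ = s / 3.9365 = 0.26 / 3.9365 = 0.0660, so δ = 0.0660 − 0.013 = 0.0530.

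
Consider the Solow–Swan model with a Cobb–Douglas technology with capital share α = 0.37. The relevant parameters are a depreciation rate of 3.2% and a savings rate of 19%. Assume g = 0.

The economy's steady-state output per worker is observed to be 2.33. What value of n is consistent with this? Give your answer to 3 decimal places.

n ≈ 0.013

In steady state, investment equals break-even investment: s·k^α = (n + δ)·k.
Since y* = [s/(n + δ)]^(α/(1−α)), we have s/(n + δ) = (y*)^((1−α)/α) = 2.33^1.7027 = 4.2218.
Therefore n + δ = s / 4.2218 = 0.19 / 4.2218 = 0.0450, so n = 0.0450 − 0.032 = 0.0130.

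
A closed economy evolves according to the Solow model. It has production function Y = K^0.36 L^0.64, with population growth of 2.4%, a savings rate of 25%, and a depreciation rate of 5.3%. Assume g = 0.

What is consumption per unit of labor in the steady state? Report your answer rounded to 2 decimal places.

c* ≈ 1.45

At the steady state, Δk = 0, so s·k^α = (n + δ)·k.
Rearranging, k^(1−α) = s / (n + δ).
k^0.64 = 0.25 / (0.024 + 0.053) = 0.25 / 0.077 = 3.2468
k* = 3.2468^(1/0.64) ≈ 6.2972
y* = (k*)^α = 6.2972^0.36 ≈ 1.9395
c* = (1 − s)·y* = (1 − 0.25) × 1.9395 ≈ 1.4546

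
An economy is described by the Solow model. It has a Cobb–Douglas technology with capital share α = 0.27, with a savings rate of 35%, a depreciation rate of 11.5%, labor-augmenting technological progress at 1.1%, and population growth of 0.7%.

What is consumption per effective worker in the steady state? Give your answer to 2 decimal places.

c* = 0.93

At the steady state, Δk = 0, so s·k^α = (n + g + δ)·k.
Rearranging, k^(1−α) = s / (n + g + δ).
k^0.73 = 0.35 / (0.007 + 0.011 + 0.115) = 0.35 / 0.133 = 2.6316
k* = 2.6316^(1/0.73) ≈ 3.7639
y* = (k*)^α = 3.7639^0.27 ≈ 1.4303
c* = (1 − s)·y* = (1 − 0.35) × 1.4303 ≈ 0.9297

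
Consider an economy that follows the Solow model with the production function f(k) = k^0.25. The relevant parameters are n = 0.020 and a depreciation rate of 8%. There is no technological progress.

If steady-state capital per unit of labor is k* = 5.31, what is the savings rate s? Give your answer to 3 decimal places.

s ≈ 0.350

At the steady state, Δk = 0, so s·k^α = (n + δ)·k.
So s / (n + δ) = (k*)^(1−α) = 5.31^0.75 = 3.4980.
Therefore s = 3.4980 × (n + δ) = 3.4980 × 0.100 = 0.3498.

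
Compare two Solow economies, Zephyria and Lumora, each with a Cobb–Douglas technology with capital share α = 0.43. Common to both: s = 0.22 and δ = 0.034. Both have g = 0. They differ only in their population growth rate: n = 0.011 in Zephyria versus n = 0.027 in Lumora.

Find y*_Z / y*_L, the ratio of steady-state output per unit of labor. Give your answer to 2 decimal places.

Steady-state y* = [s/(n + δ)]^(α/(1−α)), so the ratio is [ (s_Z/(n + δ)_Z) / (s_L/(n + δ)_L) ]^0.7544.
s_Z/(n + δ)_Z = 0.22/0.045 = 4.8889; s_L/(n + δ)_L = 0.22/0.061 = 3.6066.
Ratio = (4.8889/3.6066)^0.7544 = 1.3555^0.7544 ≈ 1.2579

ratio ≈ 1.26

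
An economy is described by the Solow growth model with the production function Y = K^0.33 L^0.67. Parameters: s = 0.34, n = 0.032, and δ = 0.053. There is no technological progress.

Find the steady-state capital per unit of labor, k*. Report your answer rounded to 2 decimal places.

At the steady state, Δk = 0, so s·k^α = (n + δ)·k.
Dividing both sides by k: k^(1−α) = s / (n + δ).
k^0.67 = 0.34 / (0.032 + 0.053) = 0.34 / 0.085 = 4.0000
k* = 4.0000^(1/0.67) ≈ 7.9177

k* = 7.92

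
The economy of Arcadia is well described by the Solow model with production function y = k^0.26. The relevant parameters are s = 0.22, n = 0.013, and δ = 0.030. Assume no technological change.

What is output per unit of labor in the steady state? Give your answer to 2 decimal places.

y* = 1.77

At the steady state, Δk = 0, so s·k^α = (n + δ)·k.
Dividing both sides by k: k^(1−α) = s / (n + δ).
k^0.74 = 0.22 / (0.013 + 0.030) = 0.22 / 0.043 = 5.1163
k* = 5.1163^(1/0.74) ≈ 9.0792
y* = (k*)^α = 9.0792^0.26 ≈ 1.7746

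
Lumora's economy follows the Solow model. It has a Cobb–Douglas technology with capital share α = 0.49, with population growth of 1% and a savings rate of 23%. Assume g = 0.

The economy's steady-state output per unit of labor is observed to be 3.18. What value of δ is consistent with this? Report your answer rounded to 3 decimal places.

In steady state, investment equals break-even investment: s·k^α = (n + δ)·k.
Since y* = [s/(n + δ)]^(α/(1−α)), we have s/(n + δ) = (y*)^((1−α)/α) = 3.18^1.0408 = 3.3337.
Therefore n + δ = s / 3.3337 = 0.23 / 3.3337 = 0.0690, so δ = 0.0690 − 0.010 = 0.0590.

δ ≈ 0.059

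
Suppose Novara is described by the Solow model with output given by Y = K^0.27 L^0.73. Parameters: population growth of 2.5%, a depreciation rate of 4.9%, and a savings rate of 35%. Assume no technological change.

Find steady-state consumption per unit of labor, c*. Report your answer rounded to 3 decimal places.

Steady state requires s·f(k) = (n + δ)·k, i.e. s·k^α = (n + δ)·k.
Rearranging, k^(1−α) = s / (n + δ).
k^0.73 = 0.35 / (0.025 + 0.049) = 0.35 / 0.074 = 4.7297
k* = 4.7297^(1/0.73) ≈ 8.4029
y* = (k*)^α = 8.4029^0.27 ≈ 1.7766
c* = (1 − s)·y* = (1 − 0.35) × 1.7766 ≈ 1.1548

c* ≈ 1.155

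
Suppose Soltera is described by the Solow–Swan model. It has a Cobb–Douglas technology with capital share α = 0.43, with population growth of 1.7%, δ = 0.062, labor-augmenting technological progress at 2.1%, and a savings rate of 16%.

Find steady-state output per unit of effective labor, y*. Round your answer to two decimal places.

y* = 1.43

In steady state, investment equals break-even investment: s·k^α = (n + g + δ)·k.
Rearranging, k^(1−α) = s / (n + g + δ).
k^0.57 = 0.16 / (0.017 + 0.021 + 0.062) = 0.16 / 0.100 = 1.6000
k* = 1.6000^(1/0.57) ≈ 2.2809
y* = (k*)^α = 2.2809^0.43 ≈ 1.4256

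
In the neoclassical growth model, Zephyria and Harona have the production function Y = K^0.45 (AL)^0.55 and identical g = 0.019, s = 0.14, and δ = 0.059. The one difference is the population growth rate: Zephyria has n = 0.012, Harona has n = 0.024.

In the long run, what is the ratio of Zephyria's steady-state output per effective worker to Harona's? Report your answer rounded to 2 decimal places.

Steady-state y* = [s/(n + g + δ)]^(α/(1−α)), so the ratio is [ (s_Z/(n + g + δ)_Z) / (s_H/(n + g + δ)_H) ]^0.8182.
s_Z/(n + g + δ)_Z = 0.14/0.090 = 1.5556; s_H/(n + g + δ)_H = 0.14/0.102 = 1.3725.
Ratio = (1.5556/1.3725)^0.8182 = 1.1334^0.8182 ≈ 1.1079

ratio ≈ 1.11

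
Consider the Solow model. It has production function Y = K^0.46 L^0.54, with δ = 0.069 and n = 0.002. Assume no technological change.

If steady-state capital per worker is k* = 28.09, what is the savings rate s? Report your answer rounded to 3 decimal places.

At the steady state, Δk = 0, so s·k^α = (n + δ)·k.
So s / (n + δ) = (k*)^(1−α) = 28.09^0.54 = 6.0564.
Therefore s = 6.0564 × (n + δ) = 6.0564 × 0.071 = 0.4300.

s ≈ 0.430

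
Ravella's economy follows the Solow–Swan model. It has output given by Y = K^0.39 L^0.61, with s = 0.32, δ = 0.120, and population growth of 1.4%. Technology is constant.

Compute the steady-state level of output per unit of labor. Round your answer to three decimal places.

Steady state requires s·f(k) = (n + δ)·k, i.e. s·k^α = (n + δ)·k.
Dividing both sides by k: k^(1−α) = s / (n + δ).
k^0.61 = 0.32 / (0.014 + 0.120) = 0.32 / 0.134 = 2.3881
k* = 2.3881^(1/0.61) ≈ 4.1664
y* = (k*)^α = 4.1664^0.39 ≈ 1.7446

y* = 1.745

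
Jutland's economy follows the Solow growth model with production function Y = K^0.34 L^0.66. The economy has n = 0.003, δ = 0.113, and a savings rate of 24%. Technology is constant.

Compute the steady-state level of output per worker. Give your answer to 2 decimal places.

y* = 1.45

At the steady state, Δk = 0, so s·k^α = (n + δ)·k.
Rearranging, k^(1−α) = s / (n + δ).
k^0.66 = 0.24 / (0.003 + 0.113) = 0.24 / 0.116 = 2.0690
k* = 2.0690^(1/0.66) ≈ 3.0090
y* = (k*)^α = 3.0090^0.34 ≈ 1.4543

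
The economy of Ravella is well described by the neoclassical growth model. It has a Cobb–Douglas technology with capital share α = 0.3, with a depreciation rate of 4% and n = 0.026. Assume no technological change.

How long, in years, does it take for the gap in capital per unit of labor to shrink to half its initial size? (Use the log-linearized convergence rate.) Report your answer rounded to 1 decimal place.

t_½ ≈ 15.0 years

Near the steady state the convergence rate is λ = (1 − α)(n + δ).
λ = (1 − 0.3) × 0.066 = 0.7 × 0.066 = 0.0462
Half-life = ln 2 / λ = 0.6931 / 0.0462 ≈ 15.00 years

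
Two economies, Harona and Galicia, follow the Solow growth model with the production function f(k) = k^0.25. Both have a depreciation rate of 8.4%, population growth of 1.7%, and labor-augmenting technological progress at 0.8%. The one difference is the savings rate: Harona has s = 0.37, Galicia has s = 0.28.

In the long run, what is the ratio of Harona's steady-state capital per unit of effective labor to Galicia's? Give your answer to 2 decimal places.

Steady-state k* = [s/(n + g + δ)]^(1/(1−α)), so the ratio is [ (s_H/(n + g + δ)_H) / (s_G/(n + g + δ)_G) ]^1.3333.
s_H/(n + g + δ)_H = 0.37/0.109 = 3.3945; s_G/(n + g + δ)_G = 0.28/0.109 = 2.5688.
Ratio = (3.3945/2.5688)^1.3333 = 1.3214^1.3333 ≈ 1.4500

ratio ≈ 1.45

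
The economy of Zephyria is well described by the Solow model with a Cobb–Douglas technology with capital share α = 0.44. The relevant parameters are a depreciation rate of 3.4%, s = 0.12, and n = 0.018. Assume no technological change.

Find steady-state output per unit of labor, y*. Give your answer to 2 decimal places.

Steady state requires s·f(k) = (n + δ)·k, i.e. s·k^α = (n + δ)·k.
Rearranging, k^(1−α) = s / (n + δ).
k^0.56 = 0.12 / (0.018 + 0.034) = 0.12 / 0.052 = 2.3077
k* = 2.3077^(1/0.56) ≈ 4.4518
y* = (k*)^α = 4.4518^0.44 ≈ 1.9291

y* ≈ 1.93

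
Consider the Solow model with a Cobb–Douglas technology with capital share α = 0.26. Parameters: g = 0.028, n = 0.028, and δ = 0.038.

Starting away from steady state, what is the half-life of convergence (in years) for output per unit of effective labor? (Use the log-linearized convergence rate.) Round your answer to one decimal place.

t_½ ≈ 10.0 years

Near the steady state the convergence rate is λ = (1 − α)(n + g + δ).
λ = (1 − 0.26) × 0.094 = 0.74 × 0.094 = 0.06956
Half-life = ln 2 / λ = 0.6931 / 0.06956 ≈ 9.96 years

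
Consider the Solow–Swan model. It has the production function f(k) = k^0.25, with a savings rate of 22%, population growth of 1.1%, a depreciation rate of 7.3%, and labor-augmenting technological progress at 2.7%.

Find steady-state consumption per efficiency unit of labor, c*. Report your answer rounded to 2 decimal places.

In steady state, investment equals break-even investment: s·k^α = (n + g + δ)·k.
Dividing both sides by k: k^(1−α) = s / (n + g + δ).
k^0.75 = 0.22 / (0.011 + 0.027 + 0.073) = 0.22 / 0.111 = 1.9820
k* = 1.9820^(1/0.75) ≈ 2.4896
y* = (k*)^α = 2.4896^0.25 ≈ 1.2561
c* = (1 − s)·y* = (1 − 0.22) × 1.2561 ≈ 0.9798

c* ≈ 0.98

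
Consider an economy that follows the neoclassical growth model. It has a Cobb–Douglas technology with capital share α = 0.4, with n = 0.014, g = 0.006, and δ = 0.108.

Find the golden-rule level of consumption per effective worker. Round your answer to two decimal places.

c_gold ≈ 1.28

At the golden rule, f'(k) = n + g + δ, so α·k^(α−1) = n + g + δ and k_gold = (α/(n + g + δ))^(1/(1−α)).
k_gold = (0.4/0.128)^(1/0.6) = 3.1250^1.6667 ≈ 6.6798
c_gold = f(k_gold) − (n + g + δ)·k_gold = 2.1375 − 0.128×6.6798 ≈ 1.2825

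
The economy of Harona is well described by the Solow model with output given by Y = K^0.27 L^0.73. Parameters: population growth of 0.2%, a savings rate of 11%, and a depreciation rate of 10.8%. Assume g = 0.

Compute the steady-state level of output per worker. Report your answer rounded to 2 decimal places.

Steady state requires s·f(k) = (n + δ)·k, i.e. s·k^α = (n + δ)·k.
Rearranging, k^(1−α) = s / (n + δ).
k^0.73 = 0.11 / (0.002 + 0.108) = 0.11 / 0.110 = 1.0000
k* = 1.0000^(1/0.73) ≈ 1.0000
y* = (k*)^α = 1.0000^0.27 ≈ 1.0000

y* ≈ 1.00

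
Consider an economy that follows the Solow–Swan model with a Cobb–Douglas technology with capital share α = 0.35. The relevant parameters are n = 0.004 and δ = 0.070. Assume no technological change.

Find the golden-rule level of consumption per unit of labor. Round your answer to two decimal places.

c_gold ≈ 1.50

At the golden rule, f'(k) = n + δ, so α·k^(α−1) = n + δ and k_gold = (α/(n + δ))^(1/(1−α)).
k_gold = (0.35/0.074)^(1/0.65) = 4.7297^1.5385 ≈ 10.9202
c_gold = f(k_gold) − (n + δ)·k_gold = 2.3088 − 0.074×10.9202 ≈ 1.5007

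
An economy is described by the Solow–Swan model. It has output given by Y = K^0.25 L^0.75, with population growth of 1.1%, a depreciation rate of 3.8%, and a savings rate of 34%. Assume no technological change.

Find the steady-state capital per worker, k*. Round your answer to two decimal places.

k* = 13.23

Steady state requires s·f(k) = (n + δ)·k, i.e. s·k^α = (n + δ)·k.
Rearranging, k^(1−α) = s / (n + δ).
k^0.75 = 0.34 / (0.011 + 0.038) = 0.34 / 0.049 = 6.9388
k* = 6.9388^(1/0.75) ≈ 13.2347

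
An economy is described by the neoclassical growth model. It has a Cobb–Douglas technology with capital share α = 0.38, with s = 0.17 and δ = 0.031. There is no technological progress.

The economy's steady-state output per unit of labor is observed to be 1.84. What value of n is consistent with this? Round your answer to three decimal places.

n ≈ 0.032

Steady state requires s·f(k) = (n + δ)·k, i.e. s·k^α = (n + δ)·k.
Since y* = [s/(n + δ)]^(α/(1−α)), we have s/(n + δ) = (y*)^((1−α)/α) = 1.84^1.6316 = 2.7044.
Therefore n + δ = s / 2.7044 = 0.17 / 2.7044 = 0.0629, so n = 0.0629 − 0.031 = 0.0319.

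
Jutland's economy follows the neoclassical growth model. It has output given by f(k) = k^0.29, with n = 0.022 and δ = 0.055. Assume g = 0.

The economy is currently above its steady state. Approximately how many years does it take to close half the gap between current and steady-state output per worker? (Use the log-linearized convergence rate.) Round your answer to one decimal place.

Near the steady state the convergence rate is λ = (1 − α)(n + δ).
λ = (1 − 0.29) × 0.077 = 0.71 × 0.077 = 0.05467
Half-life = ln 2 / λ = 0.6931 / 0.05467 ≈ 12.68 years

half-life ≈ 12.7 years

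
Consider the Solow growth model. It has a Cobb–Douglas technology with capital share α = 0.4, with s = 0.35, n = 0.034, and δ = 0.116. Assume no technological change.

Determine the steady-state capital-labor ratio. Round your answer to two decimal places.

In steady state, investment equals break-even investment: s·k^α = (n + δ)·k.
Rearranging, k^(1−α) = s / (n + δ).
k^0.6 = 0.35 / (0.034 + 0.116) = 0.35 / 0.150 = 2.3333
k* = 2.3333^(1/0.6) ≈ 4.1047

k* = 4.10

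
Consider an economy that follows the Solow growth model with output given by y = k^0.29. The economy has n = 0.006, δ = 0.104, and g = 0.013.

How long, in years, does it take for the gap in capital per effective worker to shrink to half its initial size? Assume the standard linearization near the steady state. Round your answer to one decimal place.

about 7.9 years

Near the steady state the convergence rate is λ = (1 − α)(n + g + δ).
λ = (1 − 0.29) × 0.123 = 0.71 × 0.123 = 0.08733
Half-life = ln 2 / λ = 0.6931 / 0.08733 ≈ 7.94 years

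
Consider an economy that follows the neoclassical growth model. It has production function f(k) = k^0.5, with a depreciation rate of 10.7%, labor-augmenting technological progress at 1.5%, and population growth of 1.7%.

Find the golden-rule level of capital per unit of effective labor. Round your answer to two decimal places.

The golden rule sets f'(k) = n + g + δ, i.e. α·k^(α−1) = n + g + δ.
So k^(1−α) = α / (n + g + δ) = 0.5 / 0.139 = 3.5971.
k_gold = 3.5971^(1/0.5) ≈ 12.9391

k_gold ≈ 12.94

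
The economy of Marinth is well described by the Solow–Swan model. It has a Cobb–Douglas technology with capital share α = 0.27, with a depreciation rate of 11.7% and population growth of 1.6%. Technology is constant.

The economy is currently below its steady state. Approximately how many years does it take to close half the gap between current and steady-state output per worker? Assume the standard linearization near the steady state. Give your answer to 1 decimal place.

half-life ≈ 7.1 years

Near the steady state the convergence rate is λ = (1 − α)(n + δ).
λ = (1 − 0.27) × 0.133 = 0.73 × 0.133 = 0.09709
Half-life = ln 2 / λ = 0.6931 / 0.09709 ≈ 7.14 years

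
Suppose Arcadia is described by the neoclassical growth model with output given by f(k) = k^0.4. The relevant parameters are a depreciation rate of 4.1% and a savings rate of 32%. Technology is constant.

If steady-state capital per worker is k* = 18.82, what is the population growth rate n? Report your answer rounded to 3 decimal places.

At the steady state, Δk = 0, so s·k^α = (n + δ)·k.
So s / (n + δ) = (k*)^(1−α) = 18.82^0.6 = 5.8180.
Therefore n + δ = s / 5.8180 = 0.32 / 5.8180 = 0.0550, so n = 0.0550 − 0.041 = 0.0140.

n ≈ 0.014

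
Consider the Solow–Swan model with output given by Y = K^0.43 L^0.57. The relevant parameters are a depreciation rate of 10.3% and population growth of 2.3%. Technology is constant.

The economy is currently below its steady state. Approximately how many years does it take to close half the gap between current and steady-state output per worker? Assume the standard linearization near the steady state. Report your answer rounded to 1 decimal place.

t_½ ≈ 9.7 years

Near the steady state the convergence rate is λ = (1 − α)(n + δ).
λ = (1 − 0.43) × 0.126 = 0.57 × 0.126 = 0.07182
Half-life = ln 2 / λ = 0.6931 / 0.07182 ≈ 9.65 years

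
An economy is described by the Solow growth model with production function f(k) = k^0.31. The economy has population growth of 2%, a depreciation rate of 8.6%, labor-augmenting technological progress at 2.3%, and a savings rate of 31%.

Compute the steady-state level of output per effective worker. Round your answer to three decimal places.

y* = 1.483

At the steady state, Δk = 0, so s·k^α = (n + g + δ)·k.
Dividing both sides by k: k^(1−α) = s / (n + g + δ).
k^0.69 = 0.31 / (0.020 + 0.023 + 0.086) = 0.31 / 0.129 = 2.4031
k* = 2.4031^(1/0.69) ≈ 3.5632
y* = (k*)^α = 3.5632^0.31 ≈ 1.4828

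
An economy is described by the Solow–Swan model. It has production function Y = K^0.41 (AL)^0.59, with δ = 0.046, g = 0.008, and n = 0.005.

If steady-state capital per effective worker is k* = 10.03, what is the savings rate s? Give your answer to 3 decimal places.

At the steady state, Δk = 0, so s·k^α = (n + g + δ)·k.
So s / (n + g + δ) = (k*)^(1−α) = 10.03^0.59 = 3.8973.
Therefore s = 3.8973 × (n + g + δ) = 3.8973 × 0.059 = 0.2299.

s ≈ 0.230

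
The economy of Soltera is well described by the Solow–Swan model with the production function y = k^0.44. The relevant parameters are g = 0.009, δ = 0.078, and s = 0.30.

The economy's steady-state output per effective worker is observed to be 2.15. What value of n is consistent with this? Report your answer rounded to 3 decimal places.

In steady state, investment equals break-even investment: s·k^α = (n + g + δ)·k.
Since y* = [s/(n + g + δ)]^(α/(1−α)), we have s/(n + g + δ) = (y*)^((1−α)/α) = 2.15^1.2727 = 2.6491.
Therefore n + g + δ = s / 2.6491 = 0.30 / 2.6491 = 0.1132, so n = 0.1132 − 0.087 = 0.0262.

n ≈ 0.026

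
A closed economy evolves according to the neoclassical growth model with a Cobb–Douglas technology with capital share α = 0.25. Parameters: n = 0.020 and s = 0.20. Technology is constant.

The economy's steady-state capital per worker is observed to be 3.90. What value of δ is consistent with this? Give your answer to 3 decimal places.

δ ≈ 0.052

At the steady state, Δk = 0, so s·k^α = (n + δ)·k.
So s / (n + δ) = (k*)^(1−α) = 3.90^0.75 = 2.7752.
Therefore n + δ = s / 2.7752 = 0.20 / 2.7752 = 0.0721, so δ = 0.0721 − 0.020 = 0.0521.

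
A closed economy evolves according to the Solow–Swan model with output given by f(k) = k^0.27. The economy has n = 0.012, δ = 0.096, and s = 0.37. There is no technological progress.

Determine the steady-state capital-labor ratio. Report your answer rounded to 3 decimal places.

k* ≈ 5.402

At the steady state, Δk = 0, so s·k^α = (n + δ)·k.
Rearranging, k^(1−α) = s / (n + δ).
k^0.73 = 0.37 / (0.012 + 0.096) = 0.37 / 0.108 = 3.4259
k* = 3.4259^(1/0.73) ≈ 5.4022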